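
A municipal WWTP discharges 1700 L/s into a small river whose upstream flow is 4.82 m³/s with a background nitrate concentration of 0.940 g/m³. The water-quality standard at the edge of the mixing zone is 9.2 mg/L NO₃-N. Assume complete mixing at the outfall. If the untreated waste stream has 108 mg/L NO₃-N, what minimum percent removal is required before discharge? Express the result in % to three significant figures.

69.8 %

1700 L/s = 1.7 m³/s.
Mass balance: 9.2·6.52 = 1.7·Cₑ + 4.82·0.94.
Cₑ = (59.98 − 4.531) / 1.7 = 32.62 mg/L.
Required removal = 1 − 32.62/108 = 69.8 %.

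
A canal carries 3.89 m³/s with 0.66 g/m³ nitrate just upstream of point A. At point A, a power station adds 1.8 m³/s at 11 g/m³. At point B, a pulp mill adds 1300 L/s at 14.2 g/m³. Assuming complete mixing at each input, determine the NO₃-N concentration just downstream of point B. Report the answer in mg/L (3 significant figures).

5.84 mg/L

After input A: C = (3.89·0.66 + 1.8·11) / 5.69 = 3.931 mg/L.
1300 L/s = 1.3 m³/s.
After input B: C = (5.69·3.931 + 1.3·14.2) / 6.99 = 5.841 mg/L.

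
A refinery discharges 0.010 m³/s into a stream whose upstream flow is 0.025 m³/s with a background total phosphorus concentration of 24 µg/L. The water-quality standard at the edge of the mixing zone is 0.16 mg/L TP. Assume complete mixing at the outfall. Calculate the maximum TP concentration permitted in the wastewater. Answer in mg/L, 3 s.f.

0.500 mg/L

24 µg/L = 0.024 mg/L.
Mass balance: 0.16·0.035 = 0.01·Cₑ + 0.025·0.024.
Cₑ = (0.0056 − 0.0006) / 0.01 = 0.5 mg/L.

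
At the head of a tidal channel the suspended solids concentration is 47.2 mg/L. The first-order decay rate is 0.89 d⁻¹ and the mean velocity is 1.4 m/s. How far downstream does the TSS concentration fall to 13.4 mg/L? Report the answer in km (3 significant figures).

From C = C₀·e^(−kt), t = ln(C₀/C)/k = ln(47.2/13.4)/0.89 = 1.259/0.89 = 1.415 d.
Distance = v·t = 1.4 m/s × 1.222e+05 s = 1.711e+05 m = 171.1 km.

171 km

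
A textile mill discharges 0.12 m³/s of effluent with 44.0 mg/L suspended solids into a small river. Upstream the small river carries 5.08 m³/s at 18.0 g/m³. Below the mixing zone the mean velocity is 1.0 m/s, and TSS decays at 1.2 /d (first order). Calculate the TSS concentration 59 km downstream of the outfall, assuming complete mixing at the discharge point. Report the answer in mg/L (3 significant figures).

After complete mixing, C₀ = (0.12·44 + 5.08·18) / 5.2 = 18.6 mg/L.
Travel time t = 5.9e+04 m / 1.0 m/s = 5.9e+04 s = 0.6829 d.
C = 18.6·exp(−1.2·0.6829) = 18.6·0.4407 = 8.197 mg/L.

8.20 mg/L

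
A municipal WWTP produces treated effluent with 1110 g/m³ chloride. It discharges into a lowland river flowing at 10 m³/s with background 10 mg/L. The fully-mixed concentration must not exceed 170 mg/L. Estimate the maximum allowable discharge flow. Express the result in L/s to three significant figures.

Mass balance at complete mixing: C_std·(Q_w + Q_r) = Q_w·C_e + Q_r·C_b.
Rearranging, Q_w = Q_r·(C_std − C_b)/(C_e − C_std) = 10·(170 − 10) / (1110 − 170) = 1.702 m³/s.
= 1702 L/s.

1700 L/s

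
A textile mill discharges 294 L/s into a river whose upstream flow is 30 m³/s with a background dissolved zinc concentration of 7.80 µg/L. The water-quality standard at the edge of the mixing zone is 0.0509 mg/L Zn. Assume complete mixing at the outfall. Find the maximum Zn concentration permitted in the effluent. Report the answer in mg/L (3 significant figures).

4.45 mg/L

294 L/s = 0.294 m³/s.
7.80 µg/L = 0.0078 mg/L.
Mass balance: 0.0509·30.29 = 0.294·Cₑ + 30·0.0078.
Cₑ = (1.542 − 0.234) / 0.294 = 4.449 mg/L.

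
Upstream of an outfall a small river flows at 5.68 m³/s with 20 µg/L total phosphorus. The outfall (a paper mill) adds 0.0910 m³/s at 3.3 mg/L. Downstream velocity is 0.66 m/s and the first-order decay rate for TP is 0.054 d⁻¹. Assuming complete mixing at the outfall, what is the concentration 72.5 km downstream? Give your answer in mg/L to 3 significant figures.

20 µg/L = 0.02 mg/L.
After complete mixing, C₀ = (0.091·3.3 + 5.68·0.02) / 5.771 = 0.07172 mg/L.
Travel time t = 7.25e+04 m / 0.66 m/s = 1.098e+05 s = 1.271 d.
C = 0.07172·exp(−0.054·1.271) = 0.07172·0.9336 = 0.06696 mg/L.

0.0670 mg/L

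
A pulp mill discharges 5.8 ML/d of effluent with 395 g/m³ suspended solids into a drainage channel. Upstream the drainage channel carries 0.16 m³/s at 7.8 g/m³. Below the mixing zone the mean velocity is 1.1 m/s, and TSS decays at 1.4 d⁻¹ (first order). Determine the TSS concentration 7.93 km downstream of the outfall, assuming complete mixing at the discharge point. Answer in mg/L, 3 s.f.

109 mg/L

5.8 ML/d = 0.06713 m³/s.
After complete mixing, C₀ = (0.06713·395 + 0.16·7.8) / 0.2271 = 122.2 mg/L.
Travel time t = 7930 m / 1.1 m/s = 7209 s = 0.08344 d.
C = 122.2·exp(−1.4·0.08344) = 122.2·0.8898 = 108.8 mg/L.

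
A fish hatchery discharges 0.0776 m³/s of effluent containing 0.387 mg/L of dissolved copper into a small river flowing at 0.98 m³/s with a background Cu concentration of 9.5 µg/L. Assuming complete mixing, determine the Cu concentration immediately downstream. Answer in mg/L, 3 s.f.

0.0372 mg/L

9.5 µg/L = 0.0095 mg/L.
Flow-weighted mixing gives C = (0.0776·0.387 + 0.98·0.0095) / (0.0776 + 0.98) = 0.03934/1.058 = 0.0372 mg/L.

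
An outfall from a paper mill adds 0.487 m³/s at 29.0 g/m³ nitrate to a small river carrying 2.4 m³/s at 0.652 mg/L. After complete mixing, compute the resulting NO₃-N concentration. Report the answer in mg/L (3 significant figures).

By mass balance at complete mixing, C = (0.487·29 + 2.4·0.652) / (0.487 + 2.4) = 15.69/2.887 = 5.434 mg/L.

5.43 mg/L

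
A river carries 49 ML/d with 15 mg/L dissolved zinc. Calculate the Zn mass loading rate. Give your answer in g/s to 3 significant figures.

49 ML/d = 0.5671 m³/s.
Mass flux = Q·C = 0.5671 m³/s × 15 g/m³ = 8.507 g/s.

8.51 g/s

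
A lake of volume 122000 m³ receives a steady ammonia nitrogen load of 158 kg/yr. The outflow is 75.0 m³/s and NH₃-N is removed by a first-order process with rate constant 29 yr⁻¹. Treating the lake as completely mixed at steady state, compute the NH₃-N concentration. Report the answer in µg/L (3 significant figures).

Outflow Q = 75.0 m³/s × 3.156e+07 s/yr = 2.367e+09 m³/yr.
Steady-state CSTR mass balance: W = Q·C + k·V·C, so C = W/(Q + kV).
Q + kV = 2.367e+09 + 29·122000 = 2.37e+09 m³/yr.
C = 158/2.37e+09 = 6.666e-08 kg/m³ = 6.666e-05 mg/L = 0.06666 µg/L.

0.0667 µg/L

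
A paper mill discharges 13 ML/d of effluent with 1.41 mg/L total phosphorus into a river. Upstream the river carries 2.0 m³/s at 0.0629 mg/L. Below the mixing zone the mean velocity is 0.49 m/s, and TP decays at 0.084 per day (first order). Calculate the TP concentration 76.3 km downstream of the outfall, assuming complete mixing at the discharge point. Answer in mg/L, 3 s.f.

13 ML/d = 0.1505 m³/s.
After complete mixing, C₀ = (0.1505·1.41 + 2·0.0629) / 2.15 = 0.1572 mg/L.
Travel time t = 7.63e+04 m / 0.49 m/s = 1.557e+05 s = 1.802 d.
C = 0.1572·exp(−0.084·1.802) = 0.1572·0.8595 = 0.1351 mg/L.

0.135 mg/L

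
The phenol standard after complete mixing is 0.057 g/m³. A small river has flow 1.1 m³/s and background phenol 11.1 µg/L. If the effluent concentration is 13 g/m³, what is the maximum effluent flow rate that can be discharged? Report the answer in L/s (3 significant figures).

11.1 µg/L = 0.0111 mg/L.
Mass balance at complete mixing: C_std·(Q_w + Q_r) = Q_w·C_e + Q_r·C_b.
Rearranging, Q_w = Q_r·(C_std − C_b)/(C_e − C_std) = 1.1·(0.057 − 0.0111) / (13 − 0.057) = 0.003901 m³/s.
= 3.901 L/s.

3.90 L/s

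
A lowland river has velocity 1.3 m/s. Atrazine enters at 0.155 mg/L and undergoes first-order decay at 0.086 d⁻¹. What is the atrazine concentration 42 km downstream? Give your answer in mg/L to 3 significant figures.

Travel time t = 42 km / 1.3 m/s = 4.2e+04/1.3 = 3.231e+04 s = 0.3739 d.
First-order decay: C = 0.155·exp(−0.086·0.3739) = 0.155·0.9684 = 0.1501 mg/L.

0.150 mg/L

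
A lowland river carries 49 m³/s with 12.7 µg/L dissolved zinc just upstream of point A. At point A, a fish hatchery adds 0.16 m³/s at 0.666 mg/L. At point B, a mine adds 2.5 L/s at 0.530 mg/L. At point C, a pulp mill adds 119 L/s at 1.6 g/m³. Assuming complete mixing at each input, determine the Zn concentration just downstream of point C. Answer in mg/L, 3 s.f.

0.0187 mg/L

12.7 µg/L = 0.0127 mg/L.
After input A: C = (49·0.0127 + 0.16·0.666) / 49.16 = 0.01483 mg/L.
2.5 L/s = 0.0025 m³/s.
After input B: C = (49.16·0.01483 + 0.0025·0.53) / 49.16 = 0.01485 mg/L.
119 L/s = 0.119 m³/s.
After input C: C = (49.16·0.01485 + 0.119·1.6) / 49.28 = 0.01868 mg/L.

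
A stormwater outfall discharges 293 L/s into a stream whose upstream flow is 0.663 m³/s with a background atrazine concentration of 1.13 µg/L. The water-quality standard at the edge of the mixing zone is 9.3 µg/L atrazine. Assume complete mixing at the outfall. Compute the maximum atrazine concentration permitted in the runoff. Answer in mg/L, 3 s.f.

0.0278 mg/L

293 L/s = 0.293 m³/s.
1.13 µg/L = 0.00113 mg/L.
9.3 µg/L = 0.0093 mg/L.
Mass balance: 0.0093·0.956 = 0.293·Cₑ + 0.663·0.00113.
Cₑ = (0.008891 − 0.0007492) / 0.293 = 0.02779 mg/L.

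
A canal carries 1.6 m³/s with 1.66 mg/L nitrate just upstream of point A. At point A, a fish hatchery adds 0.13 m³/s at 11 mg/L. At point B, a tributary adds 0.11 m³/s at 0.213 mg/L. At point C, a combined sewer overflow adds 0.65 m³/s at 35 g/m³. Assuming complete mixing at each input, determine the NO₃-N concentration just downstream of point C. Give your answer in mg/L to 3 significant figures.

10.8 mg/L

After input A: C = (1.6·1.66 + 0.13·11) / 1.73 = 2.362 mg/L.
After input B: C = (1.73·2.362 + 0.11·0.213) / 1.84 = 2.233 mg/L.
After input C: C = (1.84·2.233 + 0.65·35) / 2.49 = 10.79 mg/L.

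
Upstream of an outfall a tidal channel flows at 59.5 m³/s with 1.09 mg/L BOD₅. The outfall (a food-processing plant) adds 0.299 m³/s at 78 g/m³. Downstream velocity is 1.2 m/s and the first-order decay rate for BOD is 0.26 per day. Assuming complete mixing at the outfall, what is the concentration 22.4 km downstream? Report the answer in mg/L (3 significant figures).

After complete mixing, C₀ = (0.299·78 + 59.5·1.09) / 59.8 = 1.475 mg/L.
Travel time t = 2.24e+04 m / 1.2 m/s = 1.867e+04 s = 0.216 d.
C = 1.475·exp(−0.26·0.216) = 1.475·0.9454 = 1.394 mg/L.

1.39 mg/L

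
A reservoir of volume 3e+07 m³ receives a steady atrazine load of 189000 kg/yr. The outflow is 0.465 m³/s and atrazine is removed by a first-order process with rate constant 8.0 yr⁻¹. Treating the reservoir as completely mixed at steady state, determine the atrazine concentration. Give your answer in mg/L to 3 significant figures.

Outflow Q = 0.465 m³/s × 3.156e+07 s/yr = 1.467e+07 m³/yr.
Steady-state CSTR mass balance: W = Q·C + k·V·C, so C = W/(Q + kV).
Q + kV = 1.467e+07 + 8.0·3e+07 = 2.547e+08 m³/yr.
C = 189000/2.547e+08 = 0.0007421 kg/m³ = 0.7421 mg/L.

0.742 mg/L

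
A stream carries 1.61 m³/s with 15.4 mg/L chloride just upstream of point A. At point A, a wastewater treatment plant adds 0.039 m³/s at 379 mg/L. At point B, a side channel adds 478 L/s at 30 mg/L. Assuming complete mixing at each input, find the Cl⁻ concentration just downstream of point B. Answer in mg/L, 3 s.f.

25.3 mg/L

After input A: C = (1.61·15.4 + 0.039·379) / 1.649 = 24 mg/L.
478 L/s = 0.478 m³/s.
After input B: C = (1.649·24 + 0.478·30) / 2.127 = 25.35 mg/L.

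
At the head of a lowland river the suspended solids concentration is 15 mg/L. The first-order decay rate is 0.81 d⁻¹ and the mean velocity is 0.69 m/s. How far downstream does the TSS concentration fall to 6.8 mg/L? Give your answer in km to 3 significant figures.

From C = C₀·e^(−kt), t = ln(C₀/C)/k = ln(15/6.8)/0.81 = 0.7911/0.81 = 0.9767 d.
Distance = v·t = 0.69 m/s × 8.439e+04 s = 5.823e+04 m = 58.23 km.

58.2 km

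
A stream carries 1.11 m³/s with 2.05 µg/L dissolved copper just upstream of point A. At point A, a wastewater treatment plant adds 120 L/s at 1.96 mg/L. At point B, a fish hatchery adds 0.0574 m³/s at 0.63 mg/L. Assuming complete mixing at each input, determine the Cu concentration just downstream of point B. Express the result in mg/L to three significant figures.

0.213 mg/L

2.05 µg/L = 0.00205 mg/L.
120 L/s = 0.12 m³/s.
After input A: C = (1.11·0.00205 + 0.12·1.96) / 1.23 = 0.1931 mg/L.
After input B: C = (1.23·0.1931 + 0.0574·0.63) / 1.287 = 0.2126 mg/L.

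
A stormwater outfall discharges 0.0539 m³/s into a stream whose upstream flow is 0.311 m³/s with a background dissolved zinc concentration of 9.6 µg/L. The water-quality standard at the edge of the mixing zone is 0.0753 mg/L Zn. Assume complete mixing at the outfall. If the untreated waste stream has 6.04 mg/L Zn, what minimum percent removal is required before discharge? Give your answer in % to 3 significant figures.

92.5 %

9.6 µg/L = 0.0096 mg/L.
Mass balance: 0.0753·0.3649 = 0.0539·Cₑ + 0.311·0.0096.
Cₑ = (0.02748 − 0.002986) / 0.0539 = 0.4544 mg/L.
Required removal = 1 − 0.4544/6.04 = 92.48 %.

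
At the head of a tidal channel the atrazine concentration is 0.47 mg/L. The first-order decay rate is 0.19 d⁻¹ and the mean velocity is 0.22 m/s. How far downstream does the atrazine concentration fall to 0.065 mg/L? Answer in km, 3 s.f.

198 km

From C = C₀·e^(−kt), t = ln(C₀/C)/k = ln(0.47/0.065)/0.19 = 1.978/0.19 = 10.41 d.
Distance = v·t = 0.22 m/s × 8.996e+05 s = 1.979e+05 m = 197.9 km.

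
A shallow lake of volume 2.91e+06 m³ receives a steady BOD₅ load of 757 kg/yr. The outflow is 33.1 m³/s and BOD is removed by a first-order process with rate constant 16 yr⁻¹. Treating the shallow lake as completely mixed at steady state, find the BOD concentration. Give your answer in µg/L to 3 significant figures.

0.694 µg/L

Outflow Q = 33.1 m³/s × 3.156e+07 s/yr = 1.045e+09 m³/yr.
Steady-state CSTR mass balance: W = Q·C + k·V·C, so C = W/(Q + kV).
Q + kV = 1.045e+09 + 16·2.91e+06 = 1.091e+09 m³/yr.
C = 757/1.091e+09 = 6.938e-07 kg/m³ = 0.0006938 mg/L = 0.6938 µg/L.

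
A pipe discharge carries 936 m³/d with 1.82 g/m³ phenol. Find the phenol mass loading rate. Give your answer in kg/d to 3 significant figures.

936 m³/d = 0.01083 m³/s.
Mass flux = Q·C = 0.01083 m³/s × 1.82 g/m³ = 0.01972 g/s.
= 0.01972 g/s × 86.4 = 1.704 kg/d.

1.70 kg/d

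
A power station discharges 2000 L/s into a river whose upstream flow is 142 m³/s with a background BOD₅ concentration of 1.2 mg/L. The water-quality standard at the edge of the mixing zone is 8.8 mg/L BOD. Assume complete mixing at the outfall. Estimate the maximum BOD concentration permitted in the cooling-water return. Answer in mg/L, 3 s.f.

2000 L/s = 2 m³/s.
Mass balance: 8.8·144 = 2·Cₑ + 142·1.2.
Cₑ = (1267 − 170.4) / 2 = 548.4 mg/L.

548 mg/L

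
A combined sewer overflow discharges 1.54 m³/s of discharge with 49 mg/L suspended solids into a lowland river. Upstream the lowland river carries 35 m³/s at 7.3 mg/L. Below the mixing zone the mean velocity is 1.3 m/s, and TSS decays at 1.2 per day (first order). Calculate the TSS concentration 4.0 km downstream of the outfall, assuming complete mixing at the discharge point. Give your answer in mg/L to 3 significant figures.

After complete mixing, C₀ = (1.54·49 + 35·7.3) / 36.54 = 9.057 mg/L.
Travel time t = 4000 m / 1.3 m/s = 3077 s = 0.03561 d.
C = 9.057·exp(−1.2·0.03561) = 9.057·0.9582 = 8.679 mg/L.

8.68 mg/L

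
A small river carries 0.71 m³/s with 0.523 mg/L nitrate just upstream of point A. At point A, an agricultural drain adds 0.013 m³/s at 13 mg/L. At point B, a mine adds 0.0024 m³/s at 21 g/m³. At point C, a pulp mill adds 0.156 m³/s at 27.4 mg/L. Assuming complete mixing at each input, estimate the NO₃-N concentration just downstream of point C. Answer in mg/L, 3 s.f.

5.52 mg/L

After input A: C = (0.71·0.523 + 0.013·13) / 0.723 = 0.7473 mg/L.
After input B: C = (0.723·0.7473 + 0.0024·21) / 0.7254 = 0.8144 mg/L.
After input C: C = (0.7254·0.8144 + 0.156·27.4) / 0.8814 = 5.52 mg/L.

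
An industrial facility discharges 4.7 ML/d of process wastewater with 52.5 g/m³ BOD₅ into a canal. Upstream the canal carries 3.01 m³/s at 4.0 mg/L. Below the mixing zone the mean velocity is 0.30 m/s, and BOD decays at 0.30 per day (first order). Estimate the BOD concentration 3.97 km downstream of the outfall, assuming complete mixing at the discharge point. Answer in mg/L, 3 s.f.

4.7 ML/d = 0.0544 m³/s.
After complete mixing, C₀ = (0.0544·52.5 + 3.01·4) / 3.064 = 4.861 mg/L.
Travel time t = 3970 m / 0.30 m/s = 1.323e+04 s = 0.1532 d.
C = 4.861·exp(−0.30·0.1532) = 4.861·0.9551 = 4.643 mg/L.

4.64 mg/L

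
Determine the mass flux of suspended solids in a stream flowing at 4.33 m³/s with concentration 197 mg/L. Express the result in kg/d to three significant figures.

Mass flux = Q·C = 4.33 m³/s × 197 g/m³ = 853 g/s.
= 853 g/s × 86.4 = 7.37e+04 kg/d.

73700 kg/d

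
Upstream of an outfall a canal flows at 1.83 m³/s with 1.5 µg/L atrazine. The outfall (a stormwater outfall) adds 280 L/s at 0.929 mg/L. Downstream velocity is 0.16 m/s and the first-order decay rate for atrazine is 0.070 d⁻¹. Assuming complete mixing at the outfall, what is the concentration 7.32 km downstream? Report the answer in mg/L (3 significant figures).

280 L/s = 0.28 m³/s.
1.5 µg/L = 0.0015 mg/L.
After complete mixing, C₀ = (0.28·0.929 + 1.83·0.0015) / 2.11 = 0.1246 mg/L.
Travel time t = 7320 m / 0.16 m/s = 4.575e+04 s = 0.5295 d.
C = 0.1246·exp(−0.070·0.5295) = 0.1246·0.9636 = 0.12 mg/L.

0.120 mg/L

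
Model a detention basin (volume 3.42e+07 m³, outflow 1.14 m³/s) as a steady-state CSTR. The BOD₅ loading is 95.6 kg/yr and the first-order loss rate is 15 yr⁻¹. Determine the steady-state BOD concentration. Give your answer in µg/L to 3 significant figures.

Outflow Q = 1.14 m³/s × 3.156e+07 s/yr = 3.598e+07 m³/yr.
Steady-state CSTR mass balance: W = Q·C + k·V·C, so C = W/(Q + kV).
Q + kV = 3.598e+07 + 15·3.42e+07 = 5.49e+08 m³/yr.
C = 95.6/5.49e+08 = 1.741e-07 kg/m³ = 0.0001741 mg/L = 0.1741 µg/L.

0.174 µg/L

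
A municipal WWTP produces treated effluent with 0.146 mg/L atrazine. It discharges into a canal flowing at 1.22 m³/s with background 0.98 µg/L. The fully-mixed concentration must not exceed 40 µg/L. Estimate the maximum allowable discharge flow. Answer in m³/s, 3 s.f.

0.449 m³/s

0.98 µg/L = 0.00098 mg/L.
40 µg/L = 0.04 mg/L.
Mass balance at complete mixing: C_std·(Q_w + Q_r) = Q_w·C_e + Q_r·C_b.
Rearranging, Q_w = Q_r·(C_std − C_b)/(C_e − C_std) = 1.22·(0.04 − 0.00098) / (0.146 − 0.04) = 0.4491 m³/s.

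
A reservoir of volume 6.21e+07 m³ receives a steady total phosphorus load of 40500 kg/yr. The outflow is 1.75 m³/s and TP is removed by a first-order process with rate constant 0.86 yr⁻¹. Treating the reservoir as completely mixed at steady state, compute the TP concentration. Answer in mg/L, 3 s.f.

Outflow Q = 1.75 m³/s × 3.156e+07 s/yr = 5.523e+07 m³/yr.
Steady-state CSTR mass balance: W = Q·C + k·V·C, so C = W/(Q + kV).
Q + kV = 5.523e+07 + 0.86·6.21e+07 = 1.086e+08 m³/yr.
C = 40500/1.086e+08 = 0.0003728 kg/m³ = 0.3728 mg/L.

0.373 mg/L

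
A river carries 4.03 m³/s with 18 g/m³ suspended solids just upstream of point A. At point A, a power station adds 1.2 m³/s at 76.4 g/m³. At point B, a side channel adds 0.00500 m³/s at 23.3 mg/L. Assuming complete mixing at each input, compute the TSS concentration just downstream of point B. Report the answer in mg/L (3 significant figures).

31.4 mg/L

After input A: C = (4.03·18 + 1.2·76.4) / 5.23 = 31.4 mg/L.
After input B: C = (5.23·31.4 + 0.005·23.3) / 5.235 = 31.39 mg/L.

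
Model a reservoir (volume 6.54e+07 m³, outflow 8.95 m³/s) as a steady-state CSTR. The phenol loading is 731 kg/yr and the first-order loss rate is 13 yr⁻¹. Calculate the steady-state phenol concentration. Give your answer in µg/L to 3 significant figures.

0.645 µg/L

Outflow Q = 8.95 m³/s × 3.156e+07 s/yr = 2.824e+08 m³/yr.
Steady-state CSTR mass balance: W = Q·C + k·V·C, so C = W/(Q + kV).
Q + kV = 2.824e+08 + 13·6.54e+07 = 1.133e+09 m³/yr.
C = 731/1.133e+09 = 6.454e-07 kg/m³ = 0.0006454 mg/L = 0.6454 µg/L.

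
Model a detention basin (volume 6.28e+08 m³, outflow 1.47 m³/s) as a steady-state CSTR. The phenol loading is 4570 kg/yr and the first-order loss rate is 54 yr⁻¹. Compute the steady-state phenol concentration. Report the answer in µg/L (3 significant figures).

0.135 µg/L

Outflow Q = 1.47 m³/s × 3.156e+07 s/yr = 4.639e+07 m³/yr.
Steady-state CSTR mass balance: W = Q·C + k·V·C, so C = W/(Q + kV).
Q + kV = 4.639e+07 + 54·6.28e+08 = 3.396e+10 m³/yr.
C = 4570/3.396e+10 = 1.346e-07 kg/m³ = 0.0001346 mg/L = 0.1346 µg/L.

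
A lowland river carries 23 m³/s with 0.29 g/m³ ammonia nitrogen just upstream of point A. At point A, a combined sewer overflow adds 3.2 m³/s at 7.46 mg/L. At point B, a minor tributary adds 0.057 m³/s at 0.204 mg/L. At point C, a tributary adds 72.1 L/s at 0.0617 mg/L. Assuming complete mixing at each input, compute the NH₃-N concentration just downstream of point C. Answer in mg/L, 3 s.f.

After input A: C = (23·0.29 + 3.2·7.46) / 26.2 = 1.166 mg/L.
After input B: C = (26.2·1.166 + 0.057·0.204) / 26.26 = 1.164 mg/L.
72.1 L/s = 0.0721 m³/s.
After input C: C = (26.26·1.164 + 0.0721·0.0617) / 26.33 = 1.161 mg/L.

1.16 mg/L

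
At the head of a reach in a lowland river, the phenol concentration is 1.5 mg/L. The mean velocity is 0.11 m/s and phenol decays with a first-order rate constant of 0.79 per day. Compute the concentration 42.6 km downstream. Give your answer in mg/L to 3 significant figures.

0.0435 mg/L

Travel time t = 42.6 km / 0.11 m/s = 4.26e+04/0.11 = 3.873e+05 s = 4.482 d.
First-order decay: C = 1.5·exp(−0.79·4.482) = 1.5·0.02898 = 0.04347 mg/L.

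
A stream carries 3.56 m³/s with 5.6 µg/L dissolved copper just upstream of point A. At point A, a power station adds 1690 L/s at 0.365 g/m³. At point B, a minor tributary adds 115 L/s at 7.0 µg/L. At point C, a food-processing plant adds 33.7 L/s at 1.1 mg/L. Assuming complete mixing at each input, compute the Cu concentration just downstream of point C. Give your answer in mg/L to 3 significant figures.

0.125 mg/L

5.6 µg/L = 0.0056 mg/L.
1690 L/s = 1.69 m³/s.
After input A: C = (3.56·0.0056 + 1.69·0.365) / 5.25 = 0.1213 mg/L.
115 L/s = 0.115 m³/s.
7.0 µg/L = 0.007 mg/L.
After input B: C = (5.25·0.1213 + 0.115·0.007) / 5.365 = 0.1188 mg/L.
33.7 L/s = 0.0337 m³/s.
After input C: C = (5.365·0.1188 + 0.0337·1.1) / 5.399 = 0.125 mg/L.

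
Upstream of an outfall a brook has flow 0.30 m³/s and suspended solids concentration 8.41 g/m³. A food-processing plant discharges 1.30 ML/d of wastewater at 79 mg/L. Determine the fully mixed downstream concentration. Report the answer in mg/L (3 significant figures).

11.8 mg/L

1.30 ML/d = 0.01505 m³/s.
Conservation of mass across the mixing zone: C = (0.01505·79 + 0.3·8.41) / (0.01505 + 0.3) = 3.712/0.315 = 11.78 mg/L.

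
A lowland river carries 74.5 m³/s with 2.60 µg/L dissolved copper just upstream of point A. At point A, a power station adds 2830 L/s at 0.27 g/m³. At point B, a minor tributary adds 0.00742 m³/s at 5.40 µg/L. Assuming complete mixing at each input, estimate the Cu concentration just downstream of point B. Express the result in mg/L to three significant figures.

2.60 µg/L = 0.0026 mg/L.
2830 L/s = 2.83 m³/s.
After input A: C = (74.5·0.0026 + 2.83·0.27) / 77.33 = 0.01239 mg/L.
5.40 µg/L = 0.0054 mg/L.
After input B: C = (77.33·0.01239 + 0.00742·0.0054) / 77.34 = 0.01239 mg/L.

0.0124 mg/L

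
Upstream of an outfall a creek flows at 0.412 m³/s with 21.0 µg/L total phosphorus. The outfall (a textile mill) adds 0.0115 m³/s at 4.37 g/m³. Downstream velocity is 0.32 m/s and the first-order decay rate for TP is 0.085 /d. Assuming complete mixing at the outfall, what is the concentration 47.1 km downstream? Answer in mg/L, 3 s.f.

0.120 mg/L

21.0 µg/L = 0.021 mg/L.
After complete mixing, C₀ = (0.0115·4.37 + 0.412·0.021) / 0.4235 = 0.1391 mg/L.
Travel time t = 4.71e+04 m / 0.32 m/s = 1.472e+05 s = 1.704 d.
C = 0.1391·exp(−0.085·1.704) = 0.1391·0.8652 = 0.1203 mg/L.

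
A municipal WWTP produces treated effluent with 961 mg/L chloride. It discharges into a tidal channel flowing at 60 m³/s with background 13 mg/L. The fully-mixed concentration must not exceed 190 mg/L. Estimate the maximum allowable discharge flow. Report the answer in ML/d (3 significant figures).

Mass balance at complete mixing: C_std·(Q_w + Q_r) = Q_w·C_e + Q_r·C_b.
Rearranging, Q_w = Q_r·(C_std − C_b)/(C_e − C_std) = 60·(190 − 13) / (961 − 190) = 13.77 m³/s.
= 1190 ML/d.

1190 ML/d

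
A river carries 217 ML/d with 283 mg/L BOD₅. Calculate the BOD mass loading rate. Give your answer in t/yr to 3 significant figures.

22400 t/yr

217 ML/d = 2.512 m³/s.
Mass flux = Q·C = 2.512 m³/s × 283 g/m³ = 710.8 g/s.
= 710.8 g/s × 31.56 = 2.243e+04 t/yr.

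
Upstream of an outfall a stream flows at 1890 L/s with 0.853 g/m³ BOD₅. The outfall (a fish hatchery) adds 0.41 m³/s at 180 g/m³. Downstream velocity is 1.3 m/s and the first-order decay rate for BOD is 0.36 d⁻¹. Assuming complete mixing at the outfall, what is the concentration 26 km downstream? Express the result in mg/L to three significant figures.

30.2 mg/L

1890 L/s = 1.89 m³/s.
After complete mixing, C₀ = (0.41·180 + 1.89·0.853) / 2.3 = 32.79 mg/L.
Travel time t = 2.6e+04 m / 1.3 m/s = 2e+04 s = 0.2315 d.
C = 32.79·exp(−0.36·0.2315) = 32.79·0.92 = 30.17 mg/L.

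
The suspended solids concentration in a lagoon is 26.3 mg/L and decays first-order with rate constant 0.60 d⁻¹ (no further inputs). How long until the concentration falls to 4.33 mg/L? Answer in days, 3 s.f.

t = ln(C₀/C)/k = ln(26.3/4.33)/0.60 = 1.804/0.60 = 3.007 d.

3.01 d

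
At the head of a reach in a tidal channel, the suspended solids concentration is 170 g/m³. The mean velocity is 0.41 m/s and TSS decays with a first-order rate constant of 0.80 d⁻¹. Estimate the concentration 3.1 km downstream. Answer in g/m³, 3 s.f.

Travel time t = 3.1 km / 0.41 m/s = 3100/0.41 = 7561 s = 0.08751 d.
First-order decay: C = 170·exp(−0.80·0.08751) = 170·0.9324 = 158.5 g/m³.

159 g/m³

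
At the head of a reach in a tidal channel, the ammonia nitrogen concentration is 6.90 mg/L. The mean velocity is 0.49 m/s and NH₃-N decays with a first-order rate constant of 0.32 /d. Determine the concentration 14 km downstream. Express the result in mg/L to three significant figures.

6.21 mg/L

Travel time t = 14 km / 0.49 m/s = 1.4e+04/0.49 = 2.857e+04 s = 0.3307 d.
First-order decay: C = 6.90·exp(−0.32·0.3307) = 6.90·0.8996 = 6.207 mg/L.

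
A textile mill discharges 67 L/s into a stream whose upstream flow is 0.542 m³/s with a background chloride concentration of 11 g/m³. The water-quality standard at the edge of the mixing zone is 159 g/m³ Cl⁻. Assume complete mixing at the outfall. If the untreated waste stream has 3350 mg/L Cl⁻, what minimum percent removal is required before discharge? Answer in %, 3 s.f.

59.5 %

67 L/s = 0.067 m³/s.
Mass balance: 159·0.609 = 0.067·Cₑ + 0.542·11.
Cₑ = (96.83 − 5.962) / 0.067 = 1356 mg/L.
Required removal = 1 − 1356/3350 = 59.51 %.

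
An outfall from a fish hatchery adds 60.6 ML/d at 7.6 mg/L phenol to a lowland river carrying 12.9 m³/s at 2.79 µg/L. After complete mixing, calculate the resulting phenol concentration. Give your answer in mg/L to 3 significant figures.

0.395 mg/L

60.6 ML/d = 0.7014 m³/s.
2.79 µg/L = 0.00279 mg/L.
By mass balance at complete mixing, C = (0.7014·7.6 + 12.9·0.00279) / (0.7014 + 12.9) = 5.367/13.6 = 0.3946 mg/L.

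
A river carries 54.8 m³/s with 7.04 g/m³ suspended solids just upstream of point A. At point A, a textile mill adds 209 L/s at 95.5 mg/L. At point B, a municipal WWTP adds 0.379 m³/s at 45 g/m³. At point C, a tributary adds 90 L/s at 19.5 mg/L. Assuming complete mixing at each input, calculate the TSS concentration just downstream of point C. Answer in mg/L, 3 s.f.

7.65 mg/L

209 L/s = 0.209 m³/s.
After input A: C = (54.8·7.04 + 0.209·95.5) / 55.01 = 7.376 mg/L.
After input B: C = (55.01·7.376 + 0.379·45) / 55.39 = 7.634 mg/L.
90 L/s = 0.09 m³/s.
After input C: C = (55.39·7.634 + 0.09·19.5) / 55.48 = 7.653 mg/L.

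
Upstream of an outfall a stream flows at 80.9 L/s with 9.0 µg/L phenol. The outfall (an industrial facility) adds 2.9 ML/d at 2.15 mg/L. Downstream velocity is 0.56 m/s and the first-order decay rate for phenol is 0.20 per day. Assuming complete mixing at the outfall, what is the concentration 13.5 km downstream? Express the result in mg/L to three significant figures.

2.9 ML/d = 0.03356 m³/s.
80.9 L/s = 0.0809 m³/s.
9.0 µg/L = 0.009 mg/L.
After complete mixing, C₀ = (0.03356·2.15 + 0.0809·0.009) / 0.1145 = 0.6368 mg/L.
Travel time t = 1.35e+04 m / 0.56 m/s = 2.411e+04 s = 0.279 d.
C = 0.6368·exp(−0.20·0.279) = 0.6368·0.9457 = 0.6022 mg/L.

0.602 mg/L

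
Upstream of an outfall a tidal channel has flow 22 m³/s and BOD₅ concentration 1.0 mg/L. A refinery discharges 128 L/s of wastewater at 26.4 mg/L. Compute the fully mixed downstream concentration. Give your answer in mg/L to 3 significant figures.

1.15 mg/L

128 L/s = 0.128 m³/s.
Flow-weighted mixing gives C = (0.128·26.4 + 22·1) / (0.128 + 22) = 25.38/22.13 = 1.147 mg/L.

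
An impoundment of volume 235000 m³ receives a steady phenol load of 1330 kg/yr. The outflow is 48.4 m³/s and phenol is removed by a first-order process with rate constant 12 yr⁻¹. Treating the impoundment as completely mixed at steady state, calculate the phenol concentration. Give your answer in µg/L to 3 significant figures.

Outflow Q = 48.4 m³/s × 3.156e+07 s/yr = 1.527e+09 m³/yr.
Steady-state CSTR mass balance: W = Q·C + k·V·C, so C = W/(Q + kV).
Q + kV = 1.527e+09 + 12·235000 = 1.53e+09 m³/yr.
C = 1330/1.53e+09 = 8.692e-07 kg/m³ = 0.0008692 mg/L = 0.8692 µg/L.

0.869 µg/L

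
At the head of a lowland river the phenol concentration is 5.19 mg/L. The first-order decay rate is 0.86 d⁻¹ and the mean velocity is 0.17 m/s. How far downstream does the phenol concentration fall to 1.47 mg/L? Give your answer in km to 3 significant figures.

21.5 km

From C = C₀·e^(−kt), t = ln(C₀/C)/k = ln(5.19/1.47)/0.86 = 1.261/0.86 = 1.467 d.
Distance = v·t = 0.17 m/s × 1.267e+05 s = 2.154e+04 m = 21.54 km.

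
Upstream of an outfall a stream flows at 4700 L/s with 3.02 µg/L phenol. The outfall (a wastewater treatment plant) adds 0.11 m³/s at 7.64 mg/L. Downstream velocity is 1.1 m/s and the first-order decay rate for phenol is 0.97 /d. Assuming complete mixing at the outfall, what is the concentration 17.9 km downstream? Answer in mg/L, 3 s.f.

4700 L/s = 4.7 m³/s.
3.02 µg/L = 0.00302 mg/L.
After complete mixing, C₀ = (0.11·7.64 + 4.7·0.00302) / 4.81 = 0.1777 mg/L.
Travel time t = 1.79e+04 m / 1.1 m/s = 1.627e+04 s = 0.1883 d.
C = 0.1777·exp(−0.97·0.1883) = 0.1777·0.833 = 0.148 mg/L.

0.148 mg/L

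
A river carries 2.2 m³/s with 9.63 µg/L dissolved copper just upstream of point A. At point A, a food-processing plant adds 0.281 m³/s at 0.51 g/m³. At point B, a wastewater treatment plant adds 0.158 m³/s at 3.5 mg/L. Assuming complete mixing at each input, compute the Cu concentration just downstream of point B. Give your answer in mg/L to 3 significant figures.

9.63 µg/L = 0.00963 mg/L.
After input A: C = (2.2·0.00963 + 0.281·0.51) / 2.481 = 0.0663 mg/L.
After input B: C = (2.481·0.0663 + 0.158·3.5) / 2.639 = 0.2719 mg/L.

0.272 mg/L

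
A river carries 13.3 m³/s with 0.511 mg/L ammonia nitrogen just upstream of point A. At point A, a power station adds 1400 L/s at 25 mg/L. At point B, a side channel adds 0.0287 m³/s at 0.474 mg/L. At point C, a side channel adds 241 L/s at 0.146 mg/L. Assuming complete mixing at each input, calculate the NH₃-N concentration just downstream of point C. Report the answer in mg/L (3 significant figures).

1400 L/s = 1.4 m³/s.
After input A: C = (13.3·0.511 + 1.4·25) / 14.7 = 2.843 mg/L.
After input B: C = (14.7·2.843 + 0.0287·0.474) / 14.73 = 2.839 mg/L.
241 L/s = 0.241 m³/s.
After input C: C = (14.73·2.839 + 0.241·0.146) / 14.97 = 2.795 mg/L.

2.80 mg/L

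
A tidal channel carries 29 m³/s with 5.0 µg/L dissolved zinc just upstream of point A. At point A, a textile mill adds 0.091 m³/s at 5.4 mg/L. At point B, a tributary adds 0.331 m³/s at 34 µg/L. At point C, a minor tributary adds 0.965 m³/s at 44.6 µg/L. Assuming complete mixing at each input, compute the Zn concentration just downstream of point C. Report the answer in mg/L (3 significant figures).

5.0 µg/L = 0.005 mg/L.
After input A: C = (29·0.005 + 0.091·5.4) / 29.09 = 0.02188 mg/L.
34 µg/L = 0.034 mg/L.
After input B: C = (29.09·0.02188 + 0.331·0.034) / 29.42 = 0.02201 mg/L.
44.6 µg/L = 0.0446 mg/L.
After input C: C = (29.42·0.02201 + 0.965·0.0446) / 30.39 = 0.02273 mg/L.

0.0227 mg/L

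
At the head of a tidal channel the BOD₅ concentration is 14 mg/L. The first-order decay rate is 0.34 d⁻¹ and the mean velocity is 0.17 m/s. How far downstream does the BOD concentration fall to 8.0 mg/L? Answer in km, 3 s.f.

24.2 km

From C = C₀·e^(−kt), t = ln(C₀/C)/k = ln(14/8.0)/0.34 = 0.5596/0.34 = 1.646 d.
Distance = v·t = 0.17 m/s × 1.422e+05 s = 2.418e+04 m = 24.18 km.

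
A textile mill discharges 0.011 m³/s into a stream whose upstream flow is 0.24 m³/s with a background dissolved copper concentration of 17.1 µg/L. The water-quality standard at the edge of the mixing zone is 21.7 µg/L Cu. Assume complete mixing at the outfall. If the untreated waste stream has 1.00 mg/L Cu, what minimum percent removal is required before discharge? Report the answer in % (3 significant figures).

87.8 %

17.1 µg/L = 0.0171 mg/L.
21.7 µg/L = 0.0217 mg/L.
Mass balance: 0.0217·0.251 = 0.011·Cₑ + 0.24·0.0171.
Cₑ = (0.005447 − 0.004104) / 0.011 = 0.1221 mg/L.
Required removal = 1 − 0.1221/1.00 = 87.79 %.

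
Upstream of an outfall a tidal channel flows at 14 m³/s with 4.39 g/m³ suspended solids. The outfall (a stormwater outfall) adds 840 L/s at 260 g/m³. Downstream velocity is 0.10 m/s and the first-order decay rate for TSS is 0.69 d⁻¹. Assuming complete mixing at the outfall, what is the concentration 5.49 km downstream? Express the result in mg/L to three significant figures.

840 L/s = 0.84 m³/s.
After complete mixing, C₀ = (0.84·260 + 14·4.39) / 14.84 = 18.86 mg/L.
Travel time t = 5490 m / 0.10 m/s = 5.49e+04 s = 0.6354 d.
C = 18.86·exp(−0.69·0.6354) = 18.86·0.645 = 12.16 mg/L.

12.2 mg/L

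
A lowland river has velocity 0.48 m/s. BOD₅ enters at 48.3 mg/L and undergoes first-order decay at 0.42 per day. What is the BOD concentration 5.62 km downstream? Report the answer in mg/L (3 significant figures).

Travel time t = 5.62 km / 0.48 m/s = 5620/0.48 = 1.171e+04 s = 0.1355 d.
First-order decay: C = 48.3·exp(−0.42·0.1355) = 48.3·0.9447 = 45.63 mg/L.

45.6 mg/L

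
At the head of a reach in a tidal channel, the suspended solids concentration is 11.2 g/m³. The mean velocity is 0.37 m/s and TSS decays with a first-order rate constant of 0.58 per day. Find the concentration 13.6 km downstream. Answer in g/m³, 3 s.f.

8.75 g/m³

Travel time t = 13.6 km / 0.37 m/s = 1.36e+04/0.37 = 3.676e+04 s = 0.4254 d.
First-order decay: C = 11.2·exp(−0.58·0.4254) = 11.2·0.7813 = 8.751 g/m³.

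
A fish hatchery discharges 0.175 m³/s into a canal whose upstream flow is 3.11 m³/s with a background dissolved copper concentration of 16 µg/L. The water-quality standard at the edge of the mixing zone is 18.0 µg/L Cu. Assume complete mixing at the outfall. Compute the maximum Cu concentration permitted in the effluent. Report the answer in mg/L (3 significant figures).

16 µg/L = 0.016 mg/L.
18.0 µg/L = 0.018 mg/L.
Mass balance: 0.018·3.285 = 0.175·Cₑ + 3.11·0.016.
Cₑ = (0.05913 − 0.04976) / 0.175 = 0.05354 mg/L.

0.0535 mg/L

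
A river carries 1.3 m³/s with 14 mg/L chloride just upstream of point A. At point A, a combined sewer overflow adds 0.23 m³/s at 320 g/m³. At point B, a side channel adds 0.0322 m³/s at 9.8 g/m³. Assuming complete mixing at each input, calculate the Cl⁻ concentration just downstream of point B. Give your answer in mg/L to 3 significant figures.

59.0 mg/L

After input A: C = (1.3·14 + 0.23·320) / 1.53 = 60 mg/L.
After input B: C = (1.53·60 + 0.0322·9.8) / 1.562 = 58.97 mg/L.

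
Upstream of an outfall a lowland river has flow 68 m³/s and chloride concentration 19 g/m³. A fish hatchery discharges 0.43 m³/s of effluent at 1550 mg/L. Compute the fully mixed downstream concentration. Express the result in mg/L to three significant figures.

Flow-weighted mixing gives C = (0.43·1550 + 68·19) / (0.43 + 68) = 1958/68.43 = 28.62 mg/L.

28.6 mg/L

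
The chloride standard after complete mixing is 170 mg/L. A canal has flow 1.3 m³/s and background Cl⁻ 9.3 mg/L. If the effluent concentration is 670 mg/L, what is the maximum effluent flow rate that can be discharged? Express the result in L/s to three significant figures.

Mass balance at complete mixing: C_std·(Q_w + Q_r) = Q_w·C_e + Q_r·C_b.
Rearranging, Q_w = Q_r·(C_std − C_b)/(C_e − C_std) = 1.3·(170 − 9.3) / (670 − 170) = 0.4178 m³/s.
= 417.8 L/s.

418 L/s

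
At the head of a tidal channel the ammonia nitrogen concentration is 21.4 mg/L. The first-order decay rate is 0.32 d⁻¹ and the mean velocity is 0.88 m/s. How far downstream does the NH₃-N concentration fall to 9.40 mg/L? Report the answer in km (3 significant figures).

195 km

From C = C₀·e^(−kt), t = ln(C₀/C)/k = ln(21.4/9.40)/0.32 = 0.8227/0.32 = 2.571 d.
Distance = v·t = 0.88 m/s × 2.221e+05 s = 1.955e+05 m = 195.5 km.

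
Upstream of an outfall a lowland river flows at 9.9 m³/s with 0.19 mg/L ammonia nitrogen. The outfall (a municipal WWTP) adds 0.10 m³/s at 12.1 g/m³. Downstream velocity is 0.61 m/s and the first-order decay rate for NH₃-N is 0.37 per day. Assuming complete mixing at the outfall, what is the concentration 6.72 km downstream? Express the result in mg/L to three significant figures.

0.295 mg/L

After complete mixing, C₀ = (0.1·12.1 + 9.9·0.19) / 10 = 0.3091 mg/L.
Travel time t = 6720 m / 0.61 m/s = 1.102e+04 s = 0.1275 d.
C = 0.3091·exp(−0.37·0.1275) = 0.3091·0.9539 = 0.2949 mg/L.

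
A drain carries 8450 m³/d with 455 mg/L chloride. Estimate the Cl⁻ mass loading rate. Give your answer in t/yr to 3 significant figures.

8450 m³/d = 0.0978 m³/s.
Mass flux = Q·C = 0.0978 m³/s × 455 g/m³ = 44.5 g/s.
= 44.5 g/s × 31.56 = 1404 t/yr.

1400 t/yr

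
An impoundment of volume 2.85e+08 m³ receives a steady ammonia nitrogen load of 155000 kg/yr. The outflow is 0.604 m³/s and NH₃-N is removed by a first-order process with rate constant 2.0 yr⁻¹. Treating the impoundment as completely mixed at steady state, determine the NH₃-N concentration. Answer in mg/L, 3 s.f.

Outflow Q = 0.604 m³/s × 3.156e+07 s/yr = 1.906e+07 m³/yr.
Steady-state CSTR mass balance: W = Q·C + k·V·C, so C = W/(Q + kV).
Q + kV = 1.906e+07 + 2.0·2.85e+08 = 5.891e+08 m³/yr.
C = 155000/5.891e+08 = 0.0002631 kg/m³ = 0.2631 mg/L.

0.263 mg/L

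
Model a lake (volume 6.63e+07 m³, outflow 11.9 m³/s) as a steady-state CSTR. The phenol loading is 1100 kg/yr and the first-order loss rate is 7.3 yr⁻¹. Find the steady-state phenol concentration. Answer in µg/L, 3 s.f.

1.28 µg/L

Outflow Q = 11.9 m³/s × 3.156e+07 s/yr = 3.755e+08 m³/yr.
Steady-state CSTR mass balance: W = Q·C + k·V·C, so C = W/(Q + kV).
Q + kV = 3.755e+08 + 7.3·6.63e+07 = 8.595e+08 m³/yr.
C = 1100/8.595e+08 = 1.28e-06 kg/m³ = 0.00128 mg/L = 1.28 µg/L.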